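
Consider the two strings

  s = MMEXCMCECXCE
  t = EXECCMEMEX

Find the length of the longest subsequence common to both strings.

6

Let dp[i][j] be the LCS length of the first i characters of s and the first j characters of t. dp[i][j] = dp[i-1][j-1]+1 when the i-th and j-th characters match, else max(dp[i-1][j], dp[i][j-1]).
    ·  E  X  E  C  C  M  E  M  E  X
 ·  0  0  0  0  0  0  0  0  0  0  0
 M  0  0  0  0  0  0  1  1  1  1  1
 M  0  0  0  0  0  0  1  1  2  2  2
 E  0  1  1  1  1  1  1  2  2  3  3
 X  0  1  2  2  2  2  2  2  2  3  4
 C  0  1  2  2  3  3  3  3  3  3  4
 M  0  1  2  2  3  3  4  4  4  4  4
 C  0  1  2  2  3  4  4  4  4  4  4
 E  0  1  2  3  3  4  4  5  5  5  5
 C  0  1  2  3  4  4  4  5  5  5  5
 X  0  1  2  3  4  4  4  5  5  5  6
 C  0  1  2  3  4  5  5  5  5  5  6
 E  0  1  2  3  4  5  5  6  6  6  6
dp[12][10] = 6. One LCS (by backtracking along matches): EXCMEX.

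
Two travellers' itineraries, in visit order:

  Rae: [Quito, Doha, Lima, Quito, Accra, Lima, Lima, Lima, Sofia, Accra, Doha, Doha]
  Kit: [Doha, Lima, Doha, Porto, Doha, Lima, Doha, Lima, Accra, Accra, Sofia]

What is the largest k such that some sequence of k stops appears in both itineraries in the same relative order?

5

Pick Doha (Rae #2, Kit #1); then Lima (Rae #3, Kit #2); then Lima (Rae #6, Kit #6); then Lima (Rae #7, Kit #8); then Sofia (Rae #9, Kit #11); all 5 stops appear in both, in order. The LCS DP gives dp[12][11] = 5, so this is optimal.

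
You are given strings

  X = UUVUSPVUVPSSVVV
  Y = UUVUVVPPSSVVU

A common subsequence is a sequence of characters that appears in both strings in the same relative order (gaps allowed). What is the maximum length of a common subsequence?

11

Pick U at X[1]=Y[1], then U at X[2]=Y[2], then V at X[3]=Y[3], then U at X[4]=Y[4], then V at X[7]=Y[5], then V at X[9]=Y[6], then P at X[10]=Y[8], then S at X[11]=Y[9], then S at X[12]=Y[10], then V at X[13]=Y[11], then V at X[14]=Y[12]; all 11 characters appear in both, in order, and the DP table's final entry dp[15][13] is also 11, so no common subsequence is longer.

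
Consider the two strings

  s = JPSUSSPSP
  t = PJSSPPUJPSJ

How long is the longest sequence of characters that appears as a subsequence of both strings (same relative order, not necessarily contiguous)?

Let dp[i][j] be the LCS length of the first i characters of s and the first j characters of t. dp[i][j] = dp[i-1][j-1]+1 when the i-th and j-th characters match, else max(dp[i-1][j], dp[i][j-1]).
    ·  P  J  S  S  P  P  U  J  P  S  J
 ·  0  0  0  0  0  0  0  0  0  0  0  0
 J  0  0  1  1  1  1  1  1  1  1  1  1
 P  0  1  1  1  1  2  2  2  2  2  2  2
 S  0  1  1  2  2  2  2  2  2  2  3  3
 U  0  1  1  2  2  2  2  3  3  3  3  3
 S  0  1  1  2  3  3  3  3  3  3  4  4
 S  0  1  1  2  3  3  3  3  3  3  4  4
 P  0  1  1  2  3  4  4  4  4  4  4  4
 S  0  1  1  2  3  4  4  4  4  4  5  5
 P  0  1  1  2  3  4  5  5  5  5  5  5
dp[9][11] = 5. One LCS (by backtracking along matches): JPUPS.

5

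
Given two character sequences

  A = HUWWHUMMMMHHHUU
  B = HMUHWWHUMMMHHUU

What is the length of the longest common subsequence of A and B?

Match H at A[1]=B[1] → U at A[2]=B[3] → W at A[3]=B[5] → W at A[4]=B[6] → H at A[5]=B[7] → U at A[6]=B[8] → M at A[8]=B[9] → M at A[9]=B[10] → M at A[10]=B[11] → H at A[12]=B[12] → H at A[13]=B[13] → U at A[14]=B[14] → U at A[15]=B[15] — 13 characters in the same relative order in both, and the DP table's final entry dp[15][15] is also 13, so no common subsequence is longer.

13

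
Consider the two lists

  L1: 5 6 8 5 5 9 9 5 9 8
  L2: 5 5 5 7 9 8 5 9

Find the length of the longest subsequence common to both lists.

Let dp[i][j] be the LCS length of the first i values of L1 and the first j values of L2. dp[i][j] = dp[i-1][j-1]+1 when the i-th and j-th values match, else max(dp[i-1][j], dp[i][j-1]).
    ·  5  5  5  7  9  8  5  9
 ·  0  0  0  0  0  0  0  0  0
 5  0  1  1  1  1  1  1  1  1
 6  0  1  1  1  1  1  1  1  1
 8  0  1  1  1  1  1  2  2  2
 5  0  1  2  2  2  2  2  3  3
 5  0  1  2  3  3  3  3  3  3
 9  0  1  2  3  3  4  4  4  4
 9  0  1  2  3  3  4  4  4  5
 5  0  1  2  3  3  4  4  5  5
 9  0  1  2  3  3  4  4  5  6
 8  0  1  2  3  3  4  5  5  6
dp[10][8] = 6. One LCS (by backtracking along matches): 5, 5, 5, 9, 5, 9.

6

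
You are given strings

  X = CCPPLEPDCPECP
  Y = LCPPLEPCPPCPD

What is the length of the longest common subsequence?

One common subsequence of length 10: C (X #2, Y #2), then P (X #3, Y #3), then P (X #4, Y #4), then L (X #5, Y #5), then E (X #6, Y #6), then P (X #7, Y #7), then C (X #9, Y #8), then P (X #10, Y #10), then C (X #12, Y #11), then P (X #13, Y #12). dp[13][13] = 10 confirms this is the maximum.

10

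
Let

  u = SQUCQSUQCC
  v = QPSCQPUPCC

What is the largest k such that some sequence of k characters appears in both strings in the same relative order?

6

Let dp[i][j] be the LCS length of the first i characters of u and the first j characters of v. dp[i][j] = dp[i-1][j-1]+1 when the i-th and j-th characters match, else max(dp[i-1][j], dp[i][j-1]).
    ·  Q  P  S  C  Q  P  U  P  C  C
 ·  0  0  0  0  0  0  0  0  0  0  0
 S  0  0  0  1  1  1  1  1  1  1  1
 Q  0  1  1  1  1  2  2  2  2  2  2
 U  0  1  1  1  1  2  2  3  3  3  3
 C  0  1  1  1  2  2  2  3  3  4  4
 Q  0  1  1  1  2  3  3  3  3  4  4
 S  0  1  1  2  2  3  3  3  3  4  4
 U  0  1  1  2  2  3  3  4  4  4  4
 Q  0  1  1  2  2  3  3  4  4  4  4
 C  0  1  1  2  3  3  3  4  4  5  5
 C  0  1  1  2  3  3  3  4  4  5  6
dp[10][10] = 6. One LCS (by backtracking along matches): SCQUCC.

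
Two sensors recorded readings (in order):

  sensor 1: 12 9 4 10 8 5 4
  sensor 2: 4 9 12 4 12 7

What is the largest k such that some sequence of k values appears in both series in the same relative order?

One common subsequence of length 2: 12 [1,3] → 4 [3,4]. Since dp[7][6] = 2, nothing longer is possible.

2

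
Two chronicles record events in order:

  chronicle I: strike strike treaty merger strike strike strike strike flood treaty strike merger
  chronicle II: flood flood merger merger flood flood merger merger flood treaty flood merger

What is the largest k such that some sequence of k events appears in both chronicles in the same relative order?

4

Match merger at chronicle I[4]=chronicle II[8] → flood at chronicle I[9]=chronicle II[9] → treaty at chronicle I[10]=chronicle II[10] → merger at chronicle I[12]=chronicle II[12] — 4 events in the same relative order in both, and the DP table's final entry dp[12][12] is also 4, so no common subsequence is longer.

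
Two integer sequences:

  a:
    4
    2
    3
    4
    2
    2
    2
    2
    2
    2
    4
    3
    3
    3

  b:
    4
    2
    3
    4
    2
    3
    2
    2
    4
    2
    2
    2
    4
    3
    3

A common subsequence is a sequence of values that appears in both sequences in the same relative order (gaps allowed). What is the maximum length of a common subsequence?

One common subsequence of length 13: 4 [1,1] → 2 [2,2] → 3 [3,3] → 4 [4,4] → 2 [5,5] → 2 [6,7] → 2 [7,8] → 2 [8,10] → 2 [9,11] → 2 [10,12] → 4 [11,13] → 3 [13,14] → 3 [14,15]. dp[14][15] = 13 confirms this is the maximum.

13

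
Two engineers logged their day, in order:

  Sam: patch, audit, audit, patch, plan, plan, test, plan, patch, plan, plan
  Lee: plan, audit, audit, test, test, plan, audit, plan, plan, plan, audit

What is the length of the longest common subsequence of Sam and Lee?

6

Pick audit (Sam #2, Lee #2) → audit (Sam #3, Lee #3) → plan (Sam #5, Lee #6) → plan (Sam #6, Lee #8) → plan (Sam #8, Lee #9) → plan (Sam #10, Lee #10); all 6 tasks appear in both, in order, and the DP table's final entry dp[11][11] is also 6, so no common subsequence is longer.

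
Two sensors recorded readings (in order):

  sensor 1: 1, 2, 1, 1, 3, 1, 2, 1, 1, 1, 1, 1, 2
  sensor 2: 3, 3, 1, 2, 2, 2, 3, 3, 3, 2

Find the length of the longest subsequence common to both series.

4

Pick 1 (sensor 1 #1, sensor 2 #3), 2 (sensor 1 #2, sensor 2 #6), 3 (sensor 1 #5, sensor 2 #9), 2 (sensor 1 #13, sensor 2 #10); all 4 values appear in both, in order, and the DP table's final entry dp[13][10] is also 4, so no common subsequence is longer.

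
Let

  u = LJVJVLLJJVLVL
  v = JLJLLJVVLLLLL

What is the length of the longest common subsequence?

8

One common subsequence of length 8: L [1,5], J [2,6], V [3,7], V [5,8], L [6,10], L [7,11], L [11,12], L [13,13]. The LCS DP gives dp[13][13] = 8, so this is optimal.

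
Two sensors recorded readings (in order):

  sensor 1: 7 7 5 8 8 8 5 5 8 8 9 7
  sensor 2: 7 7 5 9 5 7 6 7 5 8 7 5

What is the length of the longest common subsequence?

7

Taking 7 [1,1], then 7 [2,2], then 5 [3,3], then 5 [7,5], then 5 [8,9], then 8 [10,10], then 7 [12,11] gives a common subsequence of length 7. The LCS DP gives dp[12][12] = 7, so this is optimal.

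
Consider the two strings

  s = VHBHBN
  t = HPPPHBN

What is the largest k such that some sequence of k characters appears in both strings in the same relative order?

4

Taking H at s[2]=t[1], then H at s[4]=t[5], then B at s[5]=t[6], then N at s[6]=t[7] gives a common subsequence of length 4. Since dp[6][7] = 4, nothing longer is possible.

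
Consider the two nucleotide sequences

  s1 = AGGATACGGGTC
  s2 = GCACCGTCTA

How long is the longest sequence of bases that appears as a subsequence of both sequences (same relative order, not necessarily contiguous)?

Taking G [2,1], then A [4,3], then C [7,5], then G [10,6], then T [11,7], then C [12,8] gives a common subsequence of length 6. The LCS DP gives dp[12][10] = 6, so this is optimal.

6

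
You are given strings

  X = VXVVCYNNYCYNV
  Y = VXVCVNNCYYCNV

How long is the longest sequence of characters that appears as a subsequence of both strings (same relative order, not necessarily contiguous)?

Pick V (X #1, Y #1) → X (X #2, Y #2) → V (X #3, Y #3) → V (X #4, Y #5) → C (X #5, Y #8) → Y (X #6, Y #9) → Y (X #9, Y #10) → C (X #10, Y #11) → N (X #12, Y #12) → V (X #13, Y #13); all 10 characters appear in both, in order. Since dp[13][13] = 10, nothing longer is possible.

10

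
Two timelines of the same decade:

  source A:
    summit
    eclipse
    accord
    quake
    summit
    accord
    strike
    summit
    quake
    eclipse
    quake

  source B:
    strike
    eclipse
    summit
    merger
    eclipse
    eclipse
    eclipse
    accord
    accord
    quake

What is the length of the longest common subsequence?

5

Match summit [1,3], then eclipse [2,7], then accord [3,8], then accord [6,9], then quake [11,10] — 5 events in the same relative order in both. Since dp[11][10] = 5, nothing longer is possible.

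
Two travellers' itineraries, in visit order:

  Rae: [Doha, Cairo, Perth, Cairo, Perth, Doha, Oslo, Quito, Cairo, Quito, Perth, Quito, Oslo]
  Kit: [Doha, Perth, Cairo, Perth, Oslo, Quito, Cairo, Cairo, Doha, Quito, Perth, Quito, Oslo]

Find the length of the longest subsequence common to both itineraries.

11

Taking Doha [1,1]; then Perth [3,2]; then Cairo [4,3]; then Perth [5,4]; then Oslo [7,5]; then Quito [8,6]; then Cairo [9,8]; then Quito [10,10]; then Perth [11,11]; then Quito [12,12]; then Oslo [13,13] gives a common subsequence of length 11. The LCS DP gives dp[13][13] = 11, so this is optimal.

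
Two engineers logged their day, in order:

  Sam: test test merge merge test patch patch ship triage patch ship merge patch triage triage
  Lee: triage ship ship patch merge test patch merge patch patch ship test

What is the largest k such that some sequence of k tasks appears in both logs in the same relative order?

Taking merge [4,5]; then test [5,6]; then patch [6,7]; then patch [7,9]; then patch [10,10]; then ship [11,11] gives a common subsequence of length 6. Since dp[15][12] = 6, nothing longer is possible.

6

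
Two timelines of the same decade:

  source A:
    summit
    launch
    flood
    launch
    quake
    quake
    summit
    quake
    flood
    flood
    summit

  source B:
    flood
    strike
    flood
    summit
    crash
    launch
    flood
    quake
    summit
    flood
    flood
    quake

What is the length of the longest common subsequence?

Match summit [1,4], then launch [2,6], then flood [3,7], then quake [6,8], then summit [7,9], then flood [9,10], then flood [10,11] — 7 events in the same relative order in both. dp[11][12] = 7 confirms this is the maximum.

7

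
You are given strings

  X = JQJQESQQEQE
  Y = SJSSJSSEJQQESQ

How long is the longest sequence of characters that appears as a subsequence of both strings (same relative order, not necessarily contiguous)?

Match J [1,2] → J [3,5] → E [5,8] → Q [7,10] → Q [8,11] → E [9,12] → Q [10,14] — 7 characters in the same relative order in both, and the DP table's final entry dp[11][14] is also 7, so no common subsequence is longer.

7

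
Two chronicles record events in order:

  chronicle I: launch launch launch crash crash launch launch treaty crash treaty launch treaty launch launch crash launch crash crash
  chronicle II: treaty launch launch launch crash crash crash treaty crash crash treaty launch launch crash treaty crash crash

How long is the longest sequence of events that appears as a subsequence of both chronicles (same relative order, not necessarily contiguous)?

Taking launch [1,2] → launch [2,3] → launch [3,4] → crash [4,6] → crash [5,7] → treaty [8,8] → crash [9,10] → treaty [12,11] → launch [13,12] → launch [14,13] → crash [15,14] → crash [17,16] → crash [18,17] gives a common subsequence of length 13. dp[18][17] = 13 confirms this is the maximum.

13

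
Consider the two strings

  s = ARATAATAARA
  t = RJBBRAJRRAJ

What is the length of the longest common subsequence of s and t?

Let dp[i][j] be the LCS length of the first i characters of s and the first j characters of t. dp[i][j] = dp[i-1][j-1]+1 when the i-th and j-th characters match, else max(dp[i-1][j], dp[i][j-1]).
    ·  R  J  B  B  R  A  J  R  R  A  J
 ·  0  0  0  0  0  0  0  0  0  0  0  0
 A  0  0  0  0  0  0  1  1  1  1  1  1
 R  0  1  1  1  1  1  1  1  2  2  2  2
 A  0  1  1  1  1  1  2  2  2  2  3  3
 T  0  1  1  1  1  1  2  2  2  2  3  3
 A  0  1  1  1  1  1  2  2  2  2  3  3
 A  0  1  1  1  1  1  2  2  2  2  3  3
 T  0  1  1  1  1  1  2  2  2  2  3  3
 A  0  1  1  1  1  1  2  2  2  2  3  3
 A  0  1  1  1  1  1  2  2  2  2  3  3
 R  0  1  1  1  1  2  2  2  3  3  3  3
 A  0  1  1  1  1  2  3  3  3  3  4  4
dp[11][11] = 4. One LCS (by backtracking along matches): ARRA.

4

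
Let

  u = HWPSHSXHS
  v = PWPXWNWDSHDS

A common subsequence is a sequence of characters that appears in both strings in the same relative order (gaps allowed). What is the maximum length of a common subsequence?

5

One common subsequence of length 5: W (u #2, v #2); then P (u #3, v #3); then S (u #4, v #9); then H (u #5, v #10); then S (u #9, v #12). dp[9][12] = 5 confirms this is the maximum.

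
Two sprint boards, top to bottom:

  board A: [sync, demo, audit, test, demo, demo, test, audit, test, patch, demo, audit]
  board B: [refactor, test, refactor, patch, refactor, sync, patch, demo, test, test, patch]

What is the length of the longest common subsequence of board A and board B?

Pick sync at board A[1]=board B[6] → demo at board A[6]=board B[8] → test at board A[7]=board B[9] → test at board A[9]=board B[10] → patch at board A[10]=board B[11]; all 5 tasks appear in both, in order. Since dp[12][11] = 5, nothing longer is possible.

5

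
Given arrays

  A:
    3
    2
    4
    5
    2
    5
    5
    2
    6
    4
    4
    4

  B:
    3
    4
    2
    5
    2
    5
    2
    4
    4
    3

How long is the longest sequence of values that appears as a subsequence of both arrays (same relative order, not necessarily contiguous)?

Let dp[i][j] be the LCS length of the first i values of A and the first j values of B. dp[i][j] = dp[i-1][j-1]+1 when the i-th and j-th values match, else max(dp[i-1][j], dp[i][j-1]).
    ·  3  4  2  5  2  5  2  4  4  3
 ·  0  0  0  0  0  0  0  0  0  0  0
 3  0  1  1  1  1  1  1  1  1  1  1
 2  0  1  1  2  2  2  2  2  2  2  2
 4  0  1  2  2  2  2  2  2  3  3  3
 5  0  1  2  2  3  3  3  3  3  3  3
 2  0  1  2  3  3  4  4  4  4  4  4
 5  0  1  2  3  4  4  5  5  5  5  5
 5  0  1  2  3  4  4  5  5  5  5  5
 2  0  1  2  3  4  5  5  6  6  6  6
 6  0  1  2  3  4  5  5  6  6  6  6
 4  0  1  2  3  4  5  5  6  7  7  7
 4  0  1  2  3  4  5  5  6  7  8  8
 4  0  1  2  3  4  5  5  6  7  8  8
dp[12][10] = 8. One LCS (by backtracking along matches): 3, 2, 5, 2, 5, 2, 4, 4.

8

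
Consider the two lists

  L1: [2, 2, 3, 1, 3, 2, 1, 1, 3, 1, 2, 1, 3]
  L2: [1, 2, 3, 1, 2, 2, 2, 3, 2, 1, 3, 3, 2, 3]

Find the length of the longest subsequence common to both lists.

9

Match 2 [2,2], then 3 [3,3], then 1 [4,4], then 3 [5,8], then 2 [6,9], then 1 [7,10], then 3 [9,12], then 2 [11,13], then 3 [13,14] — 9 values in the same relative order in both, and the DP table's final entry dp[13][14] is also 9, so no common subsequence is longer.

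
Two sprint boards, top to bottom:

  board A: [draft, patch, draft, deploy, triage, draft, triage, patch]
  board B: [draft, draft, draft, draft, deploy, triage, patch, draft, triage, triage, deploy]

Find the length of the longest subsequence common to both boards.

6

Pick draft at board A[1]=board B[3], then draft at board A[3]=board B[4], then deploy at board A[4]=board B[5], then triage at board A[5]=board B[6], then draft at board A[6]=board B[8], then triage at board A[7]=board B[10]; all 6 tasks appear in both, in order. dp[8][11] = 6 confirms this is the maximum.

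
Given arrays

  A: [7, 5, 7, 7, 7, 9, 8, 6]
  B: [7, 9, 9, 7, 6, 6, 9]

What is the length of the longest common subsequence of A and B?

Let dp[i][j] be the LCS length of the first i values of A and the first j values of B. dp[i][j] = dp[i-1][j-1]+1 when the i-th and j-th values match, else max(dp[i-1][j], dp[i][j-1]).
    ·  7  9  9  7  6  6  9
 ·  0  0  0  0  0  0  0  0
 7  0  1  1  1  1  1  1  1
 5  0  1  1  1  1  1  1  1
 7  0  1  1  1  2  2  2  2
 7  0  1  1  1  2  2  2  2
 7  0  1  1  1  2  2  2  2
 9  0  1  2  2  2  2  2  3
 8  0  1  2  2  2  2  2  3
 6  0  1  2  2  2  3  3  3
dp[8][7] = 3. One LCS (by backtracking along matches): 7, 7, 9.

3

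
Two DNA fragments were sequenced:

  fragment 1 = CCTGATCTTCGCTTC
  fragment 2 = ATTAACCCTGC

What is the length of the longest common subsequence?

Pick T (fragment 1 #3, fragment 2 #3), A (fragment 1 #5, fragment 2 #5), C (fragment 1 #7, fragment 2 #6), C (fragment 1 #10, fragment 2 #7), C (fragment 1 #12, fragment 2 #8), T (fragment 1 #13, fragment 2 #9), C (fragment 1 #15, fragment 2 #11); all 7 bases appear in both, in order. dp[15][11] = 7 confirms this is the maximum.

7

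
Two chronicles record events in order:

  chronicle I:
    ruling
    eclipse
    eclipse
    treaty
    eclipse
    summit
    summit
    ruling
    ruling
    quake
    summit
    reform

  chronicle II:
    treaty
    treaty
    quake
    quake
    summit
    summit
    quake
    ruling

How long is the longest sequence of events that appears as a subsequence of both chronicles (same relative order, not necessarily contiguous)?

4

Taking treaty [4,2] → summit [6,5] → summit [7,6] → ruling [9,8] gives a common subsequence of length 4, and the DP table's final entry dp[12][8] is also 4, so no common subsequence is longer.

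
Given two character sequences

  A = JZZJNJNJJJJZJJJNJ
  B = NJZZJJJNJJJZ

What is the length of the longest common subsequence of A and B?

Taking J at A[1]=B[2], Z at A[2]=B[3], Z at A[3]=B[4], J at A[4]=B[6], J at A[6]=B[7], N at A[7]=B[8], J at A[9]=B[9], J at A[10]=B[10], J at A[11]=B[11], Z at A[12]=B[12] gives a common subsequence of length 10. dp[17][12] = 10 confirms this is the maximum.

10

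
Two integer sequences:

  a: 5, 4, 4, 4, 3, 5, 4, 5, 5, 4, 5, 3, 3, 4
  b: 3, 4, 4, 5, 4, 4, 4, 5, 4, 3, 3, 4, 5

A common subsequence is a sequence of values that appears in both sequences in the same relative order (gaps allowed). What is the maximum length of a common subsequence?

Match 5 (a #1, b #4), then 4 (a #3, b #5), then 4 (a #4, b #6), then 4 (a #7, b #7), then 5 (a #9, b #8), then 4 (a #10, b #9), then 3 (a #12, b #10), then 3 (a #13, b #11), then 4 (a #14, b #12) — 9 values in the same relative order in both. dp[14][13] = 9 confirms this is the maximum.

9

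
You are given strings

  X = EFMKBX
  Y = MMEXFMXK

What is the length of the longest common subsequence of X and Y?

4

Let dp[i][j] be the LCS length of the first i characters of X and the first j characters of Y. dp[i][j] = dp[i-1][j-1]+1 when the i-th and j-th characters match, else max(dp[i-1][j], dp[i][j-1]).
    ·  M  M  E  X  F  M  X  K
 ·  0  0  0  0  0  0  0  0  0
 E  0  0  0  1  1  1  1  1  1
 F  0  0  0  1  1  2  2  2  2
 M  0  1  1  1  1  2  3  3  3
 K  0  1  1  1  1  2  3  3  4
 B  0  1  1  1  1  2  3  3  4
 X  0  1  1  1  2  2  3  4  4
dp[6][8] = 4. One LCS (by backtracking along matches): EFMK.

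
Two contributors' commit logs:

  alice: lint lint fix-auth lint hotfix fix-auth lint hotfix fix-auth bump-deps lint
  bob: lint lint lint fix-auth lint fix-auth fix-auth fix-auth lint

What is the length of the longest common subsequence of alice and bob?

7

Taking lint (alice #1, bob #2), lint (alice #2, bob #3), fix-auth (alice #3, bob #4), lint (alice #4, bob #5), fix-auth (alice #6, bob #7), fix-auth (alice #9, bob #8), lint (alice #11, bob #9) gives a common subsequence of length 7. Since dp[11][9] = 7, nothing longer is possible.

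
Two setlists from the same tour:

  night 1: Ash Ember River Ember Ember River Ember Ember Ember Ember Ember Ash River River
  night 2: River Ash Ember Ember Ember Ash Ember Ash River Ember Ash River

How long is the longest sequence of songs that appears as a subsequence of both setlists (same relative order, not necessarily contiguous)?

8

Match Ash (night 1 #1, night 2 #2); then Ember (night 1 #2, night 2 #4); then Ember (night 1 #4, night 2 #5); then Ember (night 1 #5, night 2 #7); then River (night 1 #6, night 2 #9); then Ember (night 1 #11, night 2 #10); then Ash (night 1 #12, night 2 #11); then River (night 1 #14, night 2 #12) — 8 songs in the same relative order in both. The LCS DP gives dp[14][12] = 8, so this is optimal.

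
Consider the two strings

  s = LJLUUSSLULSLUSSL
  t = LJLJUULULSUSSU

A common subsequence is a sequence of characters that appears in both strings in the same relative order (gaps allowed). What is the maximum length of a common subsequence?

12

Pick L [1,1], then J [2,2], then L [3,3], then U [4,5], then U [5,6], then L [8,7], then U [9,8], then L [10,9], then S [11,10], then U [13,11], then S [14,12], then S [15,13]; all 12 characters appear in both, in order. The LCS DP gives dp[16][14] = 12, so this is optimal.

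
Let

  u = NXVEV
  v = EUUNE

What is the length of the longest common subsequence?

2

Match N [1,4] → E [4,5] — 2 characters in the same relative order in both, and the DP table's final entry dp[5][5] is also 2, so no common subsequence is longer.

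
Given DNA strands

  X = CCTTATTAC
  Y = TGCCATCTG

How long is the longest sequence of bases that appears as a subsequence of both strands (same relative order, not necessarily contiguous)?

5

Let dp[i][j] be the LCS length of the first i bases of X and the first j bases of Y. dp[i][j] = dp[i-1][j-1]+1 when the i-th and j-th bases match, else max(dp[i-1][j], dp[i][j-1]).
    ·  T  G  C  C  A  T  C  T  G
 ·  0  0  0  0  0  0  0  0  0  0
 C  0  0  0  1  1  1  1  1  1  1
 C  0  0  0  1  2  2  2  2  2  2
 T  0  1  1  1  2  2  3  3  3  3
 T  0  1  1  1  2  2  3  3  4  4
 A  0  1  1  1  2  3  3  3  4  4
 T  0  1  1  1  2  3  4  4  4  4
 T  0  1  1  1  2  3  4  4  5  5
 A  0  1  1  1  2  3  4  4  5  5
 C  0  1  1  2  2  3  4  5  5  5
dp[9][9] = 5. One LCS (by backtracking along matches): CCATT.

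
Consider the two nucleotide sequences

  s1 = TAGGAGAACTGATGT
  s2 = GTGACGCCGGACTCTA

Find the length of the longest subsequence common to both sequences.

Taking T [1,2]; then A [2,4]; then G [3,6]; then G [4,9]; then G [6,10]; then A [7,11]; then C [9,14]; then T [10,15]; then A [12,16] gives a common subsequence of length 9. dp[15][16] = 9 confirms this is the maximum.

9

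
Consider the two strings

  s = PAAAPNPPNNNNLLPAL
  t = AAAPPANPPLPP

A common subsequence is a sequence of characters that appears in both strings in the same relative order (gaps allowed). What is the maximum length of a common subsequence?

Match A at s[2]=t[1]; then A at s[3]=t[2]; then A at s[4]=t[3]; then P at s[5]=t[5]; then N at s[6]=t[7]; then P at s[7]=t[8]; then P at s[8]=t[9]; then L at s[13]=t[10]; then P at s[15]=t[12] — 9 characters in the same relative order in both, and the DP table's final entry dp[17][12] is also 9, so no common subsequence is longer.

9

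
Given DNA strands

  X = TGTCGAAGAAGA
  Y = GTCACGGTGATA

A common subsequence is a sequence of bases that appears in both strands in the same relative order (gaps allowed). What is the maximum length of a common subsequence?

Taking G (X #2, Y #1), then T (X #3, Y #2), then C (X #4, Y #5), then G (X #5, Y #7), then G (X #8, Y #9), then A (X #9, Y #10), then A (X #12, Y #12) gives a common subsequence of length 7. Since dp[12][12] = 7, nothing longer is possible.

7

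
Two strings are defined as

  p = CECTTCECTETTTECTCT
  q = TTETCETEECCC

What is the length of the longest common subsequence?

One common subsequence of length 9: E (p #2, q #3), then T (p #5, q #4), then C (p #6, q #5), then E (p #7, q #6), then T (p #9, q #7), then E (p #10, q #8), then E (p #14, q #9), then C (p #15, q #11), then C (p #17, q #12). The LCS DP gives dp[18][12] = 9, so this is optimal.

9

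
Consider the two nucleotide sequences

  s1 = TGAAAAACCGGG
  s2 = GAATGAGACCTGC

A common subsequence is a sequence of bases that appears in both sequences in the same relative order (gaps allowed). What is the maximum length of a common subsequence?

8

One common subsequence of length 8: G (s1 #2, s2 #1); then A (s1 #3, s2 #2); then A (s1 #4, s2 #3); then A (s1 #5, s2 #6); then A (s1 #7, s2 #8); then C (s1 #8, s2 #9); then C (s1 #9, s2 #10); then G (s1 #10, s2 #12). The LCS DP gives dp[12][13] = 8, so this is optimal.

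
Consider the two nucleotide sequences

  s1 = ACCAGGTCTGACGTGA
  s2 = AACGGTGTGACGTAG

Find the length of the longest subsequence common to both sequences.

12

Pick A at s1[1]=s2[2]; then C at s1[3]=s2[3]; then G at s1[5]=s2[4]; then G at s1[6]=s2[5]; then T at s1[7]=s2[6]; then T at s1[9]=s2[8]; then G at s1[10]=s2[9]; then A at s1[11]=s2[10]; then C at s1[12]=s2[11]; then G at s1[13]=s2[12]; then T at s1[14]=s2[13]; then G at s1[15]=s2[15]; all 12 bases appear in both, in order. Since dp[16][15] = 12, nothing longer is possible.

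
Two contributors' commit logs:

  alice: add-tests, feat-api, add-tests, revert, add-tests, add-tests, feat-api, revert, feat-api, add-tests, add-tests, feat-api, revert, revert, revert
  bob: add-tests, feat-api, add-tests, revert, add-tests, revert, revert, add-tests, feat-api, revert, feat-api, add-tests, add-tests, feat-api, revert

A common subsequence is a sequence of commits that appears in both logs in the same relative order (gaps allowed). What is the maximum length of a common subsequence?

13

Match add-tests [1,1] → feat-api [2,2] → add-tests [3,3] → revert [4,4] → add-tests [5,5] → add-tests [6,8] → feat-api [7,9] → revert [8,10] → feat-api [9,11] → add-tests [10,12] → add-tests [11,13] → feat-api [12,14] → revert [15,15] — 13 commits in the same relative order in both, and the DP table's final entry dp[15][15] is also 13, so no common subsequence is longer.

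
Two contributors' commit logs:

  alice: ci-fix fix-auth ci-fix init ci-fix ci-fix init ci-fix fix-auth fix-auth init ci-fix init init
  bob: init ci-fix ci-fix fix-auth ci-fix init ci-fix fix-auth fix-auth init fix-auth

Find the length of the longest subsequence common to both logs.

8

One common subsequence of length 8: ci-fix (alice #1, bob #3), then fix-auth (alice #2, bob #4), then ci-fix (alice #6, bob #5), then init (alice #7, bob #6), then ci-fix (alice #8, bob #7), then fix-auth (alice #9, bob #8), then fix-auth (alice #10, bob #9), then init (alice #11, bob #10). Since dp[14][11] = 8, nothing longer is possible.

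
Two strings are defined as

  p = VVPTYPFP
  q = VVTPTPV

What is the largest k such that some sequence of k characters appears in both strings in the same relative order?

5

Pick V at p[1]=q[1], then V at p[2]=q[2], then P at p[3]=q[4], then T at p[4]=q[5], then P at p[6]=q[6]; all 5 characters appear in both, in order. Since dp[8][7] = 5, nothing longer is possible.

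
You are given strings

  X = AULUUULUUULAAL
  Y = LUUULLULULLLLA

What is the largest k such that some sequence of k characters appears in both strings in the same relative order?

Pick L [3,1] → U [4,2] → U [5,3] → U [6,4] → L [7,6] → U [8,7] → U [9,9] → L [11,13] → A [13,14]; all 9 characters appear in both, in order. Since dp[14][14] = 9, nothing longer is possible.

9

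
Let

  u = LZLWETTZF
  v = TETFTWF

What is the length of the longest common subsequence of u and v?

Let dp[i][j] be the LCS length of the first i characters of u and the first j characters of v. dp[i][j] = dp[i-1][j-1]+1 when the i-th and j-th characters match, else max(dp[i-1][j], dp[i][j-1]).
    ·  T  E  T  F  T  W  F
 ·  0  0  0  0  0  0  0  0
 L  0  0  0  0  0  0  0  0
 Z  0  0  0  0  0  0  0  0
 L  0  0  0  0  0  0  0  0
 W  0  0  0  0  0  0  1  1
 E  0  0  1  1  1  1  1  1
 T  0  1  1  2  2  2  2  2
 T  0  1  1  2  2  3  3  3
 Z  0  1  1  2  2  3  3  3
 F  0  1  1  2  3  3  3  4
dp[9][7] = 4. One LCS (by backtracking along matches): ETTF.

4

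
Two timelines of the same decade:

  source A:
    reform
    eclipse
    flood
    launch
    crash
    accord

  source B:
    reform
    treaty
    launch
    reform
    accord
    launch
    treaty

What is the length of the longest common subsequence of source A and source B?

Taking reform [1,1]; then launch [4,3]; then accord [6,5] gives a common subsequence of length 3. dp[6][7] = 3 confirms this is the maximum.

3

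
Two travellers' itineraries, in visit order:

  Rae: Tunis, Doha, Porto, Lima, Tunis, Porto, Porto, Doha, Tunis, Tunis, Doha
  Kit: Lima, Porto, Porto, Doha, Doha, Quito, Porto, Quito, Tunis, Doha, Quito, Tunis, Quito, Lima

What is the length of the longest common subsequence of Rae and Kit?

6

Taking Lima [4,1], then Porto [6,2], then Porto [7,3], then Doha [8,5], then Tunis [9,9], then Tunis [10,12] gives a common subsequence of length 6, and the DP table's final entry dp[11][14] is also 6, so no common subsequence is longer.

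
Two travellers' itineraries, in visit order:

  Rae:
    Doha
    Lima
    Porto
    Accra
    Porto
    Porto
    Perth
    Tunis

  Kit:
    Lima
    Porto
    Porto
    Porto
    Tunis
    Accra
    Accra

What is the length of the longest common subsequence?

Taking Lima (Rae #2, Kit #1) → Porto (Rae #3, Kit #2) → Porto (Rae #5, Kit #3) → Porto (Rae #6, Kit #4) → Tunis (Rae #8, Kit #5) gives a common subsequence of length 5. The LCS DP gives dp[8][7] = 5, so this is optimal.

5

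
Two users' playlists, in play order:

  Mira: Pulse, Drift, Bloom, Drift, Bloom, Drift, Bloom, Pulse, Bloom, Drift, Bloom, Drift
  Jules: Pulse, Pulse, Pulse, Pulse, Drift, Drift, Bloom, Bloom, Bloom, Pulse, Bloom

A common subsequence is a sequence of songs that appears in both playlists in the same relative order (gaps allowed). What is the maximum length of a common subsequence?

One common subsequence of length 7: Pulse at Mira[1]=Jules[4] → Drift at Mira[2]=Jules[6] → Bloom at Mira[3]=Jules[7] → Bloom at Mira[5]=Jules[8] → Bloom at Mira[7]=Jules[9] → Pulse at Mira[8]=Jules[10] → Bloom at Mira[11]=Jules[11]. The LCS DP gives dp[12][11] = 7, so this is optimal.

7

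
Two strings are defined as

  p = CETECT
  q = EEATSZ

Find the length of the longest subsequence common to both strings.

3

Taking E (p #2, q #1); then E (p #4, q #2); then T (p #6, q #4) gives a common subsequence of length 3. dp[6][6] = 3 confirms this is the maximum.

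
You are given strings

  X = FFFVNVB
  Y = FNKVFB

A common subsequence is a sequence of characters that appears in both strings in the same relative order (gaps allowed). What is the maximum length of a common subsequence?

Let dp[i][j] be the LCS length of the first i characters of X and the first j characters of Y. dp[i][j] = dp[i-1][j-1]+1 when the i-th and j-th characters match, else max(dp[i-1][j], dp[i][j-1]).
    ·  F  N  K  V  F  B
 ·  0  0  0  0  0  0  0
 F  0  1  1  1  1  1  1
 F  0  1  1  1  1  2  2
 F  0  1  1  1  1  2  2
 V  0  1  1  1  2  2  2
 N  0  1  2  2  2  2  2
 V  0  1  2  2  3  3  3
 B  0  1  2  2  3  3  4
dp[7][6] = 4. One LCS (by backtracking along matches): FNVB.

4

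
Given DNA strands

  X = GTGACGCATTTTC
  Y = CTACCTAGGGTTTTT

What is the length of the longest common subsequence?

Taking T (X #2, Y #2), A (X #4, Y #3), C (X #5, Y #4), C (X #7, Y #5), A (X #8, Y #7), T (X #9, Y #12), T (X #10, Y #13), T (X #11, Y #14), T (X #12, Y #15) gives a common subsequence of length 9. Since dp[13][15] = 9, nothing longer is possible.

9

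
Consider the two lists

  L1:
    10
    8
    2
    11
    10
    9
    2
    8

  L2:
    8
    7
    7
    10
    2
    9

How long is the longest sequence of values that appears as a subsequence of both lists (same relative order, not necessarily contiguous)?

One common subsequence of length 3: 10 at L1[1]=L2[4]; then 2 at L1[3]=L2[5]; then 9 at L1[6]=L2[6]. dp[8][6] = 3 confirms this is the maximum.

3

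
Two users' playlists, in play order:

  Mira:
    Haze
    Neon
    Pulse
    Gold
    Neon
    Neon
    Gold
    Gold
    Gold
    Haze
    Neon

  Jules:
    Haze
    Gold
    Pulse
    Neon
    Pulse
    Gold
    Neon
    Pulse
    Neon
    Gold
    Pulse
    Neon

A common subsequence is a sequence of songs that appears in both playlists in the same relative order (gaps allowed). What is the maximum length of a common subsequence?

8

Match Haze (Mira #1, Jules #1), Neon (Mira #2, Jules #4), Pulse (Mira #3, Jules #5), Gold (Mira #4, Jules #6), Neon (Mira #5, Jules #7), Neon (Mira #6, Jules #9), Gold (Mira #7, Jules #10), Neon (Mira #11, Jules #12) — 8 songs in the same relative order in both. Since dp[11][12] = 8, nothing longer is possible.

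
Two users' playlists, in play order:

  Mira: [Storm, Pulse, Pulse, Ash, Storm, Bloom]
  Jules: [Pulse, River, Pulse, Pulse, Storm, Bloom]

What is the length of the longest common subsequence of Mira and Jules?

Pick Pulse (Mira #2, Jules #3), Pulse (Mira #3, Jules #4), Storm (Mira #5, Jules #5), Bloom (Mira #6, Jules #6); all 4 songs appear in both, in order. Since dp[6][6] = 4, nothing longer is possible.

4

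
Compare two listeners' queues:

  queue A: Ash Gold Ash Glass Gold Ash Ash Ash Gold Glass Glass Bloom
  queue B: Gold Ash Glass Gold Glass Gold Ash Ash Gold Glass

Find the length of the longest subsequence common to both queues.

8

Match Ash (queue A #1, queue B #2) → Gold (queue A #2, queue B #4) → Glass (queue A #4, queue B #5) → Gold (queue A #5, queue B #6) → Ash (queue A #7, queue B #7) → Ash (queue A #8, queue B #8) → Gold (queue A #9, queue B #9) → Glass (queue A #11, queue B #10) — 8 songs in the same relative order in both. Since dp[12][10] = 8, nothing longer is possible.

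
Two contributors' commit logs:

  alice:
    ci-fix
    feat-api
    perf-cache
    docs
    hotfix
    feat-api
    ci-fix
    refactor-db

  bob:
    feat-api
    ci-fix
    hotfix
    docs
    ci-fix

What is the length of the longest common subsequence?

3

Match ci-fix (alice #1, bob #2), docs (alice #4, bob #4), ci-fix (alice #7, bob #5) — 3 commits in the same relative order in both, and the DP table's final entry dp[8][5] is also 3, so no common subsequence is longer.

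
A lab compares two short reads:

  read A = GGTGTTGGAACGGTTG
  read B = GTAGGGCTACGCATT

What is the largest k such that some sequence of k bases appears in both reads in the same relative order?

10

One common subsequence of length 10: G at read A[2]=read B[1]; then T at read A[3]=read B[2]; then G at read A[4]=read B[4]; then G at read A[7]=read B[5]; then G at read A[8]=read B[6]; then A at read A[10]=read B[9]; then C at read A[11]=read B[10]; then G at read A[12]=read B[11]; then T at read A[14]=read B[14]; then T at read A[15]=read B[15]. dp[16][15] = 10 confirms this is the maximum.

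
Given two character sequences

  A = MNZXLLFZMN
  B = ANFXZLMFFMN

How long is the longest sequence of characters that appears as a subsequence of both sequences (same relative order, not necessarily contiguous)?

Let dp[i][j] be the LCS length of the first i characters of A and the first j characters of B. dp[i][j] = dp[i-1][j-1]+1 when the i-th and j-th characters match, else max(dp[i-1][j], dp[i][j-1]).
    ·  A  N  F  X  Z  L  M  F  F  M  N
 ·  0  0  0  0  0  0  0  0  0  0  0  0
 M  0  0  0  0  0  0  0  1  1  1  1  1
 N  0  0  1  1  1  1  1  1  1  1  1  2
 Z  0  0  1  1  1  2  2  2  2  2  2  2
 X  0  0  1  1  2  2  2  2  2  2  2  2
 L  0  0  1  1  2  2  3  3  3  3  3  3
 L  0  0  1  1  2  2  3  3  3  3  3  3
 F  0  0  1  2  2  2  3  3  4  4  4  4
 Z  0  0  1  2  2  3  3  3  4  4  4  4
 M  0  0  1  2  2  3  3  4  4  4  5  5
 N  0  0  1  2  2  3  3  4  4  4  5  6
dp[10][11] = 6. One LCS (by backtracking along matches): NZLFMN.

6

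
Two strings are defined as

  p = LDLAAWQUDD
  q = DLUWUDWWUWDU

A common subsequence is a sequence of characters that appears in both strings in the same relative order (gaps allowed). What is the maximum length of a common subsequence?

6

One common subsequence of length 6: D [2,1], then L [3,2], then W [6,4], then U [8,5], then D [9,6], then D [10,11]. Since dp[10][12] = 6, nothing longer is possible.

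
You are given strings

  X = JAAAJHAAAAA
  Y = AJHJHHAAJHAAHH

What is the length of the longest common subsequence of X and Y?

Taking J at X[1]=Y[4]; then A at X[3]=Y[7]; then A at X[4]=Y[8]; then J at X[5]=Y[9]; then H at X[6]=Y[10]; then A at X[7]=Y[11]; then A at X[8]=Y[12] gives a common subsequence of length 7. dp[11][14] = 7 confirms this is the maximum.

7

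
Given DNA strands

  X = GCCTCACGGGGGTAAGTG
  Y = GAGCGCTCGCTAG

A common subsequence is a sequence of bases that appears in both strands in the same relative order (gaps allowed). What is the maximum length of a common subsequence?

9

Match G (X #1, Y #3); then C (X #2, Y #4); then C (X #3, Y #6); then T (X #4, Y #7); then C (X #5, Y #8); then C (X #7, Y #10); then T (X #13, Y #11); then A (X #15, Y #12); then G (X #18, Y #13) — 9 bases in the same relative order in both, and the DP table's final entry dp[18][13] is also 9, so no common subsequence is longer.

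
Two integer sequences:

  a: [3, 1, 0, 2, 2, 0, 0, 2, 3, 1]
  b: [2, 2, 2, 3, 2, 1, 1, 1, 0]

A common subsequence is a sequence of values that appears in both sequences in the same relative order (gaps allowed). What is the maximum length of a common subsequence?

Taking 2 at a[4]=b[1], then 2 at a[5]=b[2], then 2 at a[8]=b[3], then 3 at a[9]=b[4], then 1 at a[10]=b[8] gives a common subsequence of length 5. The LCS DP gives dp[10][9] = 5, so this is optimal.

5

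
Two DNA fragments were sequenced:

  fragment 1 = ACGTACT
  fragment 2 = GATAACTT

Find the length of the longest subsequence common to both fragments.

One common subsequence of length 5: A [1,2], then T [4,3], then A [5,5], then C [6,6], then T [7,8]. dp[7][8] = 5 confirms this is the maximum.

5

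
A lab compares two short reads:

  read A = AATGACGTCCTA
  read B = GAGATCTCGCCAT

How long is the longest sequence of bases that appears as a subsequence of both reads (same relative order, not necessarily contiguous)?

8

Match A (read A #1, read B #2) → A (read A #2, read B #4) → T (read A #3, read B #7) → C (read A #6, read B #8) → G (read A #7, read B #9) → C (read A #9, read B #10) → C (read A #10, read B #11) → T (read A #11, read B #13) — 8 bases in the same relative order in both. Since dp[12][13] = 8, nothing longer is possible.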